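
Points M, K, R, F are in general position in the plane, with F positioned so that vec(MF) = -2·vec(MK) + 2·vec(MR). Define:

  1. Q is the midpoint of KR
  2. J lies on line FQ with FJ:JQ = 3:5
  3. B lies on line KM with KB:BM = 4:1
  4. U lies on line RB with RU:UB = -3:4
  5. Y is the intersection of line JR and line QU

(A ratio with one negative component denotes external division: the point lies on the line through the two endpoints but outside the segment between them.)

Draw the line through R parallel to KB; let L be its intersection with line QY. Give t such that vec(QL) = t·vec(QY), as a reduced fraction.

Assign M = (0, 0), K = (1, 0), R = (0, 1), F = (-2, 2) — the answer is frame-independent, so this choice is without loss of generality.
1. Q is the midpoint of KR ⇒ Q = (1/2, 1/2)
2. J lies on line FQ with FJ:JQ = 3:5 ⇒ J = (-17/16, 23/16)
3. B lies on line KM with KB:BM = 4:1 ⇒ B = (1/5, 0)
4. U lies on line RB with RU:UB = -3:4 ⇒ U = (-3/5, 4)
5. Y is the intersection of line JR and line QU ⇒ Y = (102/259, 31/37)
through R parallel to KB: direction (-4/5, 0); meets QY at L = (12/35, 1)
L = Q + t·(Y−Q) with t = 37/25

t = 37/25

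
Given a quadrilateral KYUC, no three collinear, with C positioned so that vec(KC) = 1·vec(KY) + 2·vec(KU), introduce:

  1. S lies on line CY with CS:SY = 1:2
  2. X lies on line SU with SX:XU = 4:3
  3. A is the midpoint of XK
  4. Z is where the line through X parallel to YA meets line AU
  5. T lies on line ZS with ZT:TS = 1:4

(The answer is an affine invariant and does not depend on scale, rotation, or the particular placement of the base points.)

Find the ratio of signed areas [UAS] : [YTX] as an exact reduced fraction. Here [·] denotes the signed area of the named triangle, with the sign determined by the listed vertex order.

Work in coordinates with K = (0, 0), Y = (1, 0), U = (0, 1), C = (1, 2).
1. S lies on line CY with CS:SY = 1:2 ⇒ S = (1, 4/3)
2. X lies on line SU with SX:XU = 4:3 ⇒ X = (3/7, 8/7)
3. A is the midpoint of XK ⇒ A = (3/14, 4/7)
4. Z is where the line through X parallel to YA meets line AU ⇒ Z = (-5/14, 12/7)
5. T lies on line ZS with ZT:TS = 1:4 ⇒ T = (-3/35, 172/105)
2·[UAS] = 1/2, 2·[YTX] = -32/105
[UAS]:[YTX] = 1/2:-32/105 = -105/64

[UAS]:[YTX] = -105/64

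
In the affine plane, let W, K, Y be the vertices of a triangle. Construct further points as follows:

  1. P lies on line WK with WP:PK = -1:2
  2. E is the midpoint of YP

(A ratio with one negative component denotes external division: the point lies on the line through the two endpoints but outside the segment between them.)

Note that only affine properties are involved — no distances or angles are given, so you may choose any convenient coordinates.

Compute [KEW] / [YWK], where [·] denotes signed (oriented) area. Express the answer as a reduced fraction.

Assign W = (0, 0), K = (1, 0), Y = (0, 1) — the answer is frame-independent, so this choice is without loss of generality.
1. P lies on line WK with WP:PK = -1:2 ⇒ P = (-1, 0)
2. E is the midpoint of YP ⇒ E = (-1/2, 1/2)
2·[KEW] = 1/2, 2·[YWK] = 1
[KEW]:[YWK] = 1/2:1 = 1/2

[KEW]:[YWK] = 1/2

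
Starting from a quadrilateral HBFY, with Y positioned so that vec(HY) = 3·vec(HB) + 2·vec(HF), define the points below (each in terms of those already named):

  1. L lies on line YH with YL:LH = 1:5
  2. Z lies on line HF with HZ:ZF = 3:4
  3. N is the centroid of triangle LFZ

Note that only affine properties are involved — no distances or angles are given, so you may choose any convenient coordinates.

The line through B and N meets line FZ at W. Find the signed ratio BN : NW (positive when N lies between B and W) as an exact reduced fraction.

Assign H = (0, 0), B = (1, 0), F = (0, 1), Y = (3, 2) — the answer is frame-independent, so this choice is without loss of generality.
1. L lies on line YH with YL:LH = 1:5 ⇒ L = (5/2, 5/3)
2. Z lies on line HF with HZ:ZF = 3:4 ⇒ Z = (0, 3/7)
3. N is the centroid of triangle LFZ ⇒ N = (5/6, 65/63)
line BN meets FZ at W = (0, 130/21)
N = B + t·(W−B) with t = 1/6, so BN:NW = 1/6:5/6

BN:NW = 1/5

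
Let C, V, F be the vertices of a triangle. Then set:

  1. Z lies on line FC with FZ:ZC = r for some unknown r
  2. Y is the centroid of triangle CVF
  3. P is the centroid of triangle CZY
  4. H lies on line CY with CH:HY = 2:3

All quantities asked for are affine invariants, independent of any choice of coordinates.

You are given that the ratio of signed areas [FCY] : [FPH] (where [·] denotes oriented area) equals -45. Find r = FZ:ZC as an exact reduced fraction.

Assign C = (0, 0), V = (1, 0), F = (0, 1) — the answer is frame-independent, so this choice is without loss of generality.
1. With FZ:ZC = r, write λ = r/(r+1) so Z = F + λ·(C−F); Z is affine-linear in λ
2. Y is the centroid of triangle CVF ⇒ Y = (1/3, 1/3)
3. P is the centroid of triangle CZY ⇒ P is an affine combination of earlier points and hence also affine-linear in λ
4. H lies on line CY with CH:HY = 2:3 ⇒ H = (2/15, 2/15)
Every point depending on Z is an affine combination of Z and λ-independent points, so each such coordinate is linear in λ; the λ² term in each signed area is a multiple of (C−F)×(C−F) = 0, so 2·[FCY] and 2·[FPH] are each linear in λ. Evaluating at λ=0 and λ=1:
  2·[FCY] = 1/3,   2·[FPH] = 2/45·λ − 1/45
So [FCY]:[FPH] = (1/3) / (2/45·λ − 1/45). Setting this equal to -45:
  1/3 = -45·(2/45·λ − 1/45)  ⇒  λ = 1/3
Then r = λ/(1−λ) = (1/3)/(2/3) = 1/2. Check: with r = 1/2, Z = (0, 2/3) and [FCY]:[FPH] = -45 as required.

r = 1/2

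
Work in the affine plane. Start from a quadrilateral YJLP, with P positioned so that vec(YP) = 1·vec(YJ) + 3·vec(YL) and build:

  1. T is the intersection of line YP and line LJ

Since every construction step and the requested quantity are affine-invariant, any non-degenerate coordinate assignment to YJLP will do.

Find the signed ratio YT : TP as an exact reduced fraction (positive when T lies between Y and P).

YT:TP = 1/3

Choose coordinates Y = (0, 0), J = (1, 0), L = (0, 1), P = (1, 3).
1. T is the intersection of line YP and line LJ ⇒ T = (1/4, 3/4)
T = Y + t·(P−Y) with t = 1/4, so YT:TP = t:(1−t) = 1/4:3/4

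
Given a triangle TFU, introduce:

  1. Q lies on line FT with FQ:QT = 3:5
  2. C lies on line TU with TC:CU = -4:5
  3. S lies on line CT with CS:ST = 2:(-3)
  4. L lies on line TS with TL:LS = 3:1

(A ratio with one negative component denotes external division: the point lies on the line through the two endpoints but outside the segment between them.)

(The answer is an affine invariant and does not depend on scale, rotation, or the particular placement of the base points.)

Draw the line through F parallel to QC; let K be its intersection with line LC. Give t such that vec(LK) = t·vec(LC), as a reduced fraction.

t = 13/25

Work in coordinates with T = (0, 0), F = (1, 0), U = (0, 1).
1. Q lies on line FT with FQ:QT = 3:5 ⇒ Q = (5/8, 0)
2. C lies on line TU with TC:CU = -4:5 ⇒ C = (0, -4)
3. S lies on line CT with CS:ST = 2:(-3) ⇒ S = (0, -12)
4. L lies on line TS with TL:LS = 3:1 ⇒ L = (0, -9)
through F parallel to QC: direction (-5/8, -4); meets LC at K = (0, -32/5)
K = L + t·(C−L) with t = 13/25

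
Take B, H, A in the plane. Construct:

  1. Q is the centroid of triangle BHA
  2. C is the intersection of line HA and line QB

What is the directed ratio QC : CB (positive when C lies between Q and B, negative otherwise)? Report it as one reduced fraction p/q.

QC:CB = -1/3

Work in coordinates with B = (0, 0), H = (1, 0), A = (0, 1).
1. Q is the centroid of triangle BHA ⇒ Q = (1/3, 1/3)
2. C is the intersection of line HA and line QB ⇒ C = (1/2, 1/2)
C = Q + t·(B−Q) with t = -1/2, so QC:CB = t:(1−t) = -1/2:3/2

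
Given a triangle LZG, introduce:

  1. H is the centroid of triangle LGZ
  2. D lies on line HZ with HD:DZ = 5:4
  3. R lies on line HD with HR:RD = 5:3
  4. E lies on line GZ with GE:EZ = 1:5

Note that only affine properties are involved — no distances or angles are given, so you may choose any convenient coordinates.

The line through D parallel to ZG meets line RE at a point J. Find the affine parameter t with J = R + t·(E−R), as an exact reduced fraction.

Choose coordinates L = (0, 0), Z = (1, 0), G = (0, 1).
1. H is the centroid of triangle LGZ ⇒ H = (1/3, 1/3)
2. D lies on line HZ with HD:DZ = 5:4 ⇒ D = (19/27, 4/27)
3. R lies on line HD with HR:RD = 5:3 ⇒ R = (61/108, 47/216)
4. E lies on line GZ with GE:EZ = 1:5 ⇒ E = (1/6, 5/6)
through D parallel to ZG: direction (-1, 1); meets RE at J = (1111/2538, 1051/2538)
J = R + t·(E−R) with t = 15/47

t = 15/47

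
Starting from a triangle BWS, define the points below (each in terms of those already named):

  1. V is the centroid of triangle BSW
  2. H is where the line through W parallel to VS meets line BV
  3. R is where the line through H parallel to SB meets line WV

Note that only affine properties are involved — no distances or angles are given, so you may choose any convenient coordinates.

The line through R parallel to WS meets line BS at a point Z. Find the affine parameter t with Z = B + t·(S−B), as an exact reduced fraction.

Work in coordinates with B = (0, 0), W = (1, 0), S = (0, 1).
1. V is the centroid of triangle BSW ⇒ V = (1/3, 1/3)
2. H is where the line through W parallel to VS meets line BV ⇒ H = (2/3, 2/3)
3. R is where the line through H parallel to SB meets line WV ⇒ R = (2/3, 1/6)
through R parallel to WS: direction (-1, 1); meets BS at Z = (0, 5/6)
Z = B + t·(S−B) with t = 5/6

t = 5/6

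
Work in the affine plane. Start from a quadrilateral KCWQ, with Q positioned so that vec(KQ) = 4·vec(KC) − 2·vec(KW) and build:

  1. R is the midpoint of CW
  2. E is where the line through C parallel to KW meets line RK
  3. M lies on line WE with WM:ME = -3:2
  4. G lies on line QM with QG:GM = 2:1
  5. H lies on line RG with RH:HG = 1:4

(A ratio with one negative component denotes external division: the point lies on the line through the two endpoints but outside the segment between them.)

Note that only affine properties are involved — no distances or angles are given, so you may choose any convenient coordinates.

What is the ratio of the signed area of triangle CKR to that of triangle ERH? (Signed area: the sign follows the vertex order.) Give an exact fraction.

Set K = (0, 0), C = (1, 0), W = (0, 1), Q = (4, -2); any affine frame gives the same invariant.
1. R is the midpoint of CW ⇒ R = (1/2, 1/2)
2. E is where the line through C parallel to KW meets line RK ⇒ E = (1, 1)
3. M lies on line WE with WM:ME = -3:2 ⇒ M = (3, 1)
4. G lies on line QM with QG:GM = 2:1 ⇒ G = (10/3, 0)
5. H lies on line RG with RH:HG = 1:4 ⇒ H = (16/15, 2/5)
2·[CKR] = -1/2, 2·[ERH] = 1/3
[CKR]:[ERH] = -1/2:1/3 = -3/2

[CKR]:[ERH] = -3/2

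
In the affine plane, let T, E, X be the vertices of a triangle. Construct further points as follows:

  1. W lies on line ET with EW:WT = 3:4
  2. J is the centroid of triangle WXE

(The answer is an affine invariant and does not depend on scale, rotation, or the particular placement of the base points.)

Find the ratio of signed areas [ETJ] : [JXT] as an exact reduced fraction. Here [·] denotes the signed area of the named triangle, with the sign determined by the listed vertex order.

Choose coordinates T = (0, 0), E = (1, 0), X = (0, 1).
1. W lies on line ET with EW:WT = 3:4 ⇒ W = (4/7, 0)
2. J is the centroid of triangle WXE ⇒ J = (11/21, 1/3)
2·[ETJ] = -1/3, 2·[JXT] = 11/21
[ETJ]:[JXT] = -1/3:11/21 = -7/11

[ETJ]:[JXT] = -7/11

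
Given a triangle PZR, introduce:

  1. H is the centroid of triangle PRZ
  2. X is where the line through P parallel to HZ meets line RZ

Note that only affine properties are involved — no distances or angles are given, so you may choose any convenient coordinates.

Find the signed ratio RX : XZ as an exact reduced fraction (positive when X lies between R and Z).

RX:XZ = -2

Choose coordinates P = (0, 0), Z = (1, 0), R = (0, 1).
1. H is the centroid of triangle PRZ ⇒ H = (1/3, 1/3)
2. X is where the line through P parallel to HZ meets line RZ ⇒ X = (2, -1)
X = R + t·(Z−R) with t = 2, so RX:XZ = t:(1−t) = 2:-1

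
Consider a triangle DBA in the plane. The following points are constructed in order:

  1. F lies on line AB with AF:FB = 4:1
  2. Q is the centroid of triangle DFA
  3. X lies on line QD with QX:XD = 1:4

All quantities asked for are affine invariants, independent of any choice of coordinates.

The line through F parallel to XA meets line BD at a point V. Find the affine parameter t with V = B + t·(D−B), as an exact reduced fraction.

t = 7/51

Assign D = (0, 0), B = (1, 0), A = (0, 1) — the answer is frame-independent, so this choice is without loss of generality.
1. F lies on line AB with AF:FB = 4:1 ⇒ F = (4/5, 1/5)
2. Q is the centroid of triangle DFA ⇒ Q = (4/15, 2/5)
3. X lies on line QD with QX:XD = 1:4 ⇒ X = (16/75, 8/25)
through F parallel to XA: direction (-16/75, 17/25); meets BD at V = (44/51, 0)
V = B + t·(D−B) with t = 7/51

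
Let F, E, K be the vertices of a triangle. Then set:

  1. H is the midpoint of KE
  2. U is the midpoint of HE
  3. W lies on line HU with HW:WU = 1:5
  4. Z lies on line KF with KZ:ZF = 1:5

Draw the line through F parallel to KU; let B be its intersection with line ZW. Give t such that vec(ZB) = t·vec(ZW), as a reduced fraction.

t = -5

Choose coordinates F = (0, 0), E = (1, 0), K = (0, 1).
1. H is the midpoint of KE ⇒ H = (1/2, 1/2)
2. U is the midpoint of HE ⇒ U = (3/4, 1/4)
3. W lies on line HU with HW:WU = 1:5 ⇒ W = (13/24, 11/24)
4. Z lies on line KF with KZ:ZF = 1:5 ⇒ Z = (0, 5/6)
through F parallel to KU: direction (3/4, -3/4); meets ZW at B = (-65/24, 65/24)
B = Z + t·(W−Z) with t = -5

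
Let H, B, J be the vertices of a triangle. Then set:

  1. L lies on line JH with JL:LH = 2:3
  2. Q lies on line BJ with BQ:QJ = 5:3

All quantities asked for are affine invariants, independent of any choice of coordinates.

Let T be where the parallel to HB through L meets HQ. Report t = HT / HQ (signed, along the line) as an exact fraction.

t = 24/25

Set H = (0, 0), B = (1, 0), J = (0, 1); any affine frame gives the same invariant.
1. L lies on line JH with JL:LH = 2:3 ⇒ L = (0, 3/5)
2. Q lies on line BJ with BQ:QJ = 5:3 ⇒ Q = (3/8, 5/8)
through L parallel to HB: direction (1, 0); meets HQ at T = (9/25, 3/5)
T = H + t·(Q−H) with t = 24/25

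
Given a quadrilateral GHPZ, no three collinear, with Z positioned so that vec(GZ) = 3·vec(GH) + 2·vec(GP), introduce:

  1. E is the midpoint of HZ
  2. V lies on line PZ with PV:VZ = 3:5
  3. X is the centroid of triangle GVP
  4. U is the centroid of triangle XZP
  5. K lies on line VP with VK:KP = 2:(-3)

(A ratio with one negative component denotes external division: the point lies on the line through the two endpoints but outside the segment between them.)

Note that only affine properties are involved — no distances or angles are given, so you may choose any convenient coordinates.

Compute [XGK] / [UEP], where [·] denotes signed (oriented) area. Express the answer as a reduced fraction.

Assign G = (0, 0), H = (1, 0), P = (0, 1), Z = (3, 2) — the answer is frame-independent, so this choice is without loss of generality.
1. E is the midpoint of HZ ⇒ E = (2, 1)
2. V lies on line PZ with PV:VZ = 3:5 ⇒ V = (9/8, 11/8)
3. X is the centroid of triangle GVP ⇒ X = (3/8, 19/24)
4. U is the centroid of triangle XZP ⇒ U = (9/8, 91/72)
5. K lies on line VP with VK:KP = 2:(-3) ⇒ K = (27/8, 17/8)
2·[XGK] = 15/8, 2·[UEP] = -19/36
[XGK]:[UEP] = 15/8:-19/36 = -135/38

[XGK]:[UEP] = -135/38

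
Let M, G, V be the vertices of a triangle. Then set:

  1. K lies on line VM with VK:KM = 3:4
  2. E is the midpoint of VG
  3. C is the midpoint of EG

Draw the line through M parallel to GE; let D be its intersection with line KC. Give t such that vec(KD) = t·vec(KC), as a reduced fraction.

Choose coordinates M = (0, 0), G = (1, 0), V = (0, 1).
1. K lies on line VM with VK:KM = 3:4 ⇒ K = (0, 4/7)
2. E is the midpoint of VG ⇒ E = (1/2, 1/2)
3. C is the midpoint of EG ⇒ C = (3/4, 1/4)
through M parallel to GE: direction (-1/2, 1/2); meets KC at D = (-1, 1)
D = K + t·(C−K) with t = -4/3

t = -4/3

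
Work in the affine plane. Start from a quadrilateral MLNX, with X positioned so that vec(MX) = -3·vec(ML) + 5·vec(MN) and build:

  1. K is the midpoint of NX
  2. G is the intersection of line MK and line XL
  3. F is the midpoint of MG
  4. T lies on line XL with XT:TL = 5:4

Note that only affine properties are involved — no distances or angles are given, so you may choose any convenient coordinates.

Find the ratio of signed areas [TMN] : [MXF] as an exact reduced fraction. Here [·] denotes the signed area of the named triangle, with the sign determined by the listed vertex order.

Work in coordinates with M = (0, 0), L = (1, 0), N = (0, 1), X = (-3, 5).
1. K is the midpoint of NX ⇒ K = (-3/2, 3)
2. G is the intersection of line MK and line XL ⇒ G = (-5/3, 10/3)
3. F is the midpoint of MG ⇒ F = (-5/6, 5/3)
4. T lies on line XL with XT:TL = 5:4 ⇒ T = (-7/9, 20/9)
2·[TMN] = 7/9, 2·[MXF] = -5/6
[TMN]:[MXF] = 7/9:-5/6 = -14/15

[TMN]:[MXF] = -14/15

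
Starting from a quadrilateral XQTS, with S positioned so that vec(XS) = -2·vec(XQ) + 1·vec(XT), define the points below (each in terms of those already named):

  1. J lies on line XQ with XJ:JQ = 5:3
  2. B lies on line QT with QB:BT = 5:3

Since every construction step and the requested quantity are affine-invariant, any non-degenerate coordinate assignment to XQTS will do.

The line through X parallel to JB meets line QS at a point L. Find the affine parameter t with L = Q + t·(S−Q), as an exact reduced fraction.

Choose coordinates X = (0, 0), Q = (1, 0), T = (0, 1), S = (-2, 1).
1. J lies on line XQ with XJ:JQ = 5:3 ⇒ J = (5/8, 0)
2. B lies on line QT with QB:BT = 5:3 ⇒ B = (3/8, 5/8)
through X parallel to JB: direction (-1/4, 5/8); meets QS at L = (-2/13, 5/13)
L = Q + t·(S−Q) with t = 5/13

t = 5/13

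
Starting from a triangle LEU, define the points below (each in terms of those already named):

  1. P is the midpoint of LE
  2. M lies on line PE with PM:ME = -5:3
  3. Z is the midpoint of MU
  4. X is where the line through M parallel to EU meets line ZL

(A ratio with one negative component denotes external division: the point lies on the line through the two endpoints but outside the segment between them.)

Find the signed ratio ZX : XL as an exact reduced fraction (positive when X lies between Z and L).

ZX:XL = -3/14

Assign L = (0, 0), E = (1, 0), U = (0, 1) — the answer is frame-independent, so this choice is without loss of generality.
1. P is the midpoint of LE ⇒ P = (1/2, 0)
2. M lies on line PE with PM:ME = -5:3 ⇒ M = (7/4, 0)
3. Z is the midpoint of MU ⇒ Z = (7/8, 1/2)
4. X is where the line through M parallel to EU meets line ZL ⇒ X = (49/44, 7/11)
X = Z + t·(L−Z) with t = -3/11, so ZX:XL = t:(1−t) = -3/11:14/11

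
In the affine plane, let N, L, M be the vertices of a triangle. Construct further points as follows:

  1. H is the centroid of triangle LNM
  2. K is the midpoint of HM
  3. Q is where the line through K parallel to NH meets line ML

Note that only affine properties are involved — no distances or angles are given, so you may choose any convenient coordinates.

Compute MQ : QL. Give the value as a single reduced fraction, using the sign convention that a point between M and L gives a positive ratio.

Assign N = (0, 0), L = (1, 0), M = (0, 1) — the answer is frame-independent, so this choice is without loss of generality.
1. H is the centroid of triangle LNM ⇒ H = (1/3, 1/3)
2. K is the midpoint of HM ⇒ K = (1/6, 2/3)
3. Q is where the line through K parallel to NH meets line ML ⇒ Q = (1/4, 3/4)
Q = M + t·(L−M) with t = 1/4, so MQ:QL = t:(1−t) = 1/4:3/4

MQ:QL = 1/3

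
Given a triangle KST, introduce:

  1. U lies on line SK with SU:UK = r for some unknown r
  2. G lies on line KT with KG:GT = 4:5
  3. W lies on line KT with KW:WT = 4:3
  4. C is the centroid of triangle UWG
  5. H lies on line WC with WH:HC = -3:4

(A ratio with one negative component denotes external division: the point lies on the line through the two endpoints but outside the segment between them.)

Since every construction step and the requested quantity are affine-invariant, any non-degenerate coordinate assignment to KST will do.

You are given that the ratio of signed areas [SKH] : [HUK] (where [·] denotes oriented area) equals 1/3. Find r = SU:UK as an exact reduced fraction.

Work in coordinates with K = (0, 0), S = (1, 0), T = (0, 1).
1. With SU:UK = r, write λ = r/(r+1) so U = S + λ·(K−S); U is affine-linear in λ
2. G lies on line KT with KG:GT = 4:5 ⇒ G = (0, 4/9)
3. W lies on line KT with KW:WT = 4:3 ⇒ W = (0, 4/7)
4. C is the centroid of triangle UWG ⇒ C is an affine combination of earlier points and hence also affine-linear in λ
5. H lies on line WC with WH:HC = -3:4 ⇒ H is an affine combination of earlier points and hence also affine-linear in λ
Every point depending on U is an affine combination of U and λ-independent points, so each such coordinate is linear in λ; the λ² term in each signed area is a multiple of (K−S)×(K−S) = 0, so 2·[SKH] and 2·[HUK] are each linear in λ. Evaluating at λ=0 and λ=1:
  2·[SKH] = -80/63,   2·[HUK] = 80/63·λ − 80/63
So [SKH]:[HUK] = (-80/63) / (80/63·λ − 80/63). Setting this equal to 1/3:
  -80/63 = 1/3·(80/63·λ − 80/63)  ⇒  λ = -2
Then r = λ/(1−λ) = (-2)/(3) = -2/3. Check: with r = -2/3, U = (3, 0) and [SKH]:[HUK] = 1/3 as required.

r = -2/3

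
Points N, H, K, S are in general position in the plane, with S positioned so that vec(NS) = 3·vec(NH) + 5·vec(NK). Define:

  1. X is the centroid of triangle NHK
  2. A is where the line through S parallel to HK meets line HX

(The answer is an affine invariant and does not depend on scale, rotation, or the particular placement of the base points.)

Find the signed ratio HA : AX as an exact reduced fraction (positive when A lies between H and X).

HA:AX = -21/22

Work in coordinates with N = (0, 0), H = (1, 0), K = (0, 1), S = (3, 5).
1. X is the centroid of triangle NHK ⇒ X = (1/3, 1/3)
2. A is where the line through S parallel to HK meets line HX ⇒ A = (15, -7)
A = H + t·(X−H) with t = -21, so HA:AX = t:(1−t) = -21:22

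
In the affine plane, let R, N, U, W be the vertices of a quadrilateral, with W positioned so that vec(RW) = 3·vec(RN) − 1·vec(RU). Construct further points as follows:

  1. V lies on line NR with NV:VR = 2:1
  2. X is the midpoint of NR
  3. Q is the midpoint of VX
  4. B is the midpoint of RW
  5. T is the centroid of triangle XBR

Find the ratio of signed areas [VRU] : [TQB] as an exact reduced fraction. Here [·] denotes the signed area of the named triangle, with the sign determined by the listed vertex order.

[VRU]:[TQB] = 6

Work in coordinates with R = (0, 0), N = (1, 0), U = (0, 1), W = (3, -1).
1. V lies on line NR with NV:VR = 2:1 ⇒ V = (1/3, 0)
2. X is the midpoint of NR ⇒ X = (1/2, 0)
3. Q is the midpoint of VX ⇒ Q = (5/12, 0)
4. B is the midpoint of RW ⇒ B = (3/2, -1/2)
5. T is the centroid of triangle XBR ⇒ T = (2/3, -1/6)
2·[VRU] = -1/3, 2·[TQB] = -1/18
[VRU]:[TQB] = -1/3:-1/18 = 6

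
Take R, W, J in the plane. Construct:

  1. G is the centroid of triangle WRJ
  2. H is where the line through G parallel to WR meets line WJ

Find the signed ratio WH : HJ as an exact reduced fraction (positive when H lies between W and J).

Assign R = (0, 0), W = (1, 0), J = (0, 1) — the answer is frame-independent, so this choice is without loss of generality.
1. G is the centroid of triangle WRJ ⇒ G = (1/3, 1/3)
2. H is where the line through G parallel to WR meets line WJ ⇒ H = (2/3, 1/3)
H = W + t·(J−W) with t = 1/3, so WH:HJ = t:(1−t) = 1/3:2/3

WH:HJ = 1/2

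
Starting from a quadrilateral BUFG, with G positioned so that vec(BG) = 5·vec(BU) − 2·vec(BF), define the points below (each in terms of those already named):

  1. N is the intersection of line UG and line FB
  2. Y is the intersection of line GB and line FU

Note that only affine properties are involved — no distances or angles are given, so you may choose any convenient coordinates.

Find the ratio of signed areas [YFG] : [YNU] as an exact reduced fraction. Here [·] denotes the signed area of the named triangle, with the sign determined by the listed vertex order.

[YFG]:[YNU] = 10

Choose coordinates B = (0, 0), U = (1, 0), F = (0, 1), G = (5, -2).
1. N is the intersection of line UG and line FB ⇒ N = (0, 1/2)
2. Y is the intersection of line GB and line FU ⇒ Y = (5/3, -2/3)
2·[YFG] = -10/3, 2·[YNU] = -1/3
[YFG]:[YNU] = -10/3:-1/3 = 10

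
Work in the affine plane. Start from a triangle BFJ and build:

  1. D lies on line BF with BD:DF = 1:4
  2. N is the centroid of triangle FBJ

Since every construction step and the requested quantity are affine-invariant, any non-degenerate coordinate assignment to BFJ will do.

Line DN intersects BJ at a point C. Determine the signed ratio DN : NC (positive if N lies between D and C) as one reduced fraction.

DN:NC = -2/5

Assign B = (0, 0), F = (1, 0), J = (0, 1) — the answer is frame-independent, so this choice is without loss of generality.
1. D lies on line BF with BD:DF = 1:4 ⇒ D = (1/5, 0)
2. N is the centroid of triangle FBJ ⇒ N = (1/3, 1/3)
line DN meets BJ at C = (0, -1/2)
N = D + t·(C−D) with t = -2/3, so DN:NC = -2/3:5/3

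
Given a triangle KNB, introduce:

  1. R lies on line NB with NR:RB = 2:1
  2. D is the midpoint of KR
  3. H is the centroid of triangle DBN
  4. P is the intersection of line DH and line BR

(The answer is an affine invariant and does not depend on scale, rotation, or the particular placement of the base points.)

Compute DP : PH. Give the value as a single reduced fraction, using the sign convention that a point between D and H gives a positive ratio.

Assign K = (0, 0), N = (1, 0), B = (0, 1) — the answer is frame-independent, so this choice is without loss of generality.
1. R lies on line NB with NR:RB = 2:1 ⇒ R = (1/3, 2/3)
2. D is the midpoint of KR ⇒ D = (1/6, 1/3)
3. H is the centroid of triangle DBN ⇒ H = (7/18, 4/9)
4. P is the intersection of line DH and line BR ⇒ P = (1/2, 1/2)
P = D + t·(H−D) with t = 3/2, so DP:PH = t:(1−t) = 3/2:-1/2

DP:PH = -3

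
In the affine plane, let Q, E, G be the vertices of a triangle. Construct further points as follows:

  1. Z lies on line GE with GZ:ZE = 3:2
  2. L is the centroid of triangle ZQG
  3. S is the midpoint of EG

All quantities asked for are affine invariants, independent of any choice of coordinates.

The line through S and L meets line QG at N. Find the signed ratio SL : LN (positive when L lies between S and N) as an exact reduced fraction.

SL:LN = 3/2

Work in coordinates with Q = (0, 0), E = (1, 0), G = (0, 1).
1. Z lies on line GE with GZ:ZE = 3:2 ⇒ Z = (3/5, 2/5)
2. L is the centroid of triangle ZQG ⇒ L = (1/5, 7/15)
3. S is the midpoint of EG ⇒ S = (1/2, 1/2)
line SL meets QG at N = (0, 4/9)
L = S + t·(N−S) with t = 3/5, so SL:LN = 3/5:2/5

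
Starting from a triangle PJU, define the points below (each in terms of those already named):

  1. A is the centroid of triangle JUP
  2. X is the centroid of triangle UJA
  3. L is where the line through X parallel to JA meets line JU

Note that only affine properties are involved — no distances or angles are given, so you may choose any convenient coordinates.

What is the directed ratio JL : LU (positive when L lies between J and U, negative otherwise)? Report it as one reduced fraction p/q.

Set P = (0, 0), J = (1, 0), U = (0, 1); any affine frame gives the same invariant.
1. A is the centroid of triangle JUP ⇒ A = (1/3, 1/3)
2. X is the centroid of triangle UJA ⇒ X = (4/9, 4/9)
3. L is where the line through X parallel to JA meets line JU ⇒ L = (2/3, 1/3)
L = J + t·(U−J) with t = 1/3, so JL:LU = t:(1−t) = 1/3:2/3

JL:LU = 1/2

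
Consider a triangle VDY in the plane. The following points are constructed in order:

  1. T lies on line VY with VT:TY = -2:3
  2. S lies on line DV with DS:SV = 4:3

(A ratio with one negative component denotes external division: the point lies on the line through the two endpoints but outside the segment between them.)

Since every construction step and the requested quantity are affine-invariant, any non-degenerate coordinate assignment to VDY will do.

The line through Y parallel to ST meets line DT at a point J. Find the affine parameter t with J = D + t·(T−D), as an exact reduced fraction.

Assign V = (0, 0), D = (1, 0), Y = (0, 1) — the answer is frame-independent, so this choice is without loss of generality.
1. T lies on line VY with VT:TY = -2:3 ⇒ T = (0, -2)
2. S lies on line DV with DS:SV = 4:3 ⇒ S = (3/7, 0)
through Y parallel to ST: direction (-3/7, -2); meets DT at J = (-9/8, -17/4)
J = D + t·(T−D) with t = 17/8

t = 17/8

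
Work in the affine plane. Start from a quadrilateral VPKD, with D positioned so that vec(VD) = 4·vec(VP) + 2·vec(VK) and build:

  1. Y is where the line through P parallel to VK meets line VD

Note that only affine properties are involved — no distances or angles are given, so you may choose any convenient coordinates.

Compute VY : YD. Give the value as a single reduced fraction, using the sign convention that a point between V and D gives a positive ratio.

VY:YD = 1/3

Set V = (0, 0), P = (1, 0), K = (0, 1), D = (4, 2); any affine frame gives the same invariant.
1. Y is where the line through P parallel to VK meets line VD ⇒ Y = (1, 1/2)
Y = V + t·(D−V) with t = 1/4, so VY:YD = t:(1−t) = 1/4:3/4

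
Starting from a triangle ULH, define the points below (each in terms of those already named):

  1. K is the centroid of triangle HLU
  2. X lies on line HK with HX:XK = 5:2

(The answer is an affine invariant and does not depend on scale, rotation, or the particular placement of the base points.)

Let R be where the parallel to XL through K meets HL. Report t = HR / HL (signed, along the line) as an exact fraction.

t = 7/5

Set U = (0, 0), L = (1, 0), H = (0, 1); any affine frame gives the same invariant.
1. K is the centroid of triangle HLU ⇒ K = (1/3, 1/3)
2. X lies on line HK with HX:XK = 5:2 ⇒ X = (5/21, 11/21)
through K parallel to XL: direction (16/21, -11/21); meets HL at R = (7/5, -2/5)
R = H + t·(L−H) with t = 7/5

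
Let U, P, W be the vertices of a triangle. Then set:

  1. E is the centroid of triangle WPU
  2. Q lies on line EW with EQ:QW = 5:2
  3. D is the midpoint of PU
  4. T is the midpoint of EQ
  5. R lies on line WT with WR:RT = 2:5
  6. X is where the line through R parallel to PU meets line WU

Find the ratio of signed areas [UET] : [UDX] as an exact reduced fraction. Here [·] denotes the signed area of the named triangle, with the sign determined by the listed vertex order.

[UET]:[UDX] = 35/129

Set U = (0, 0), P = (1, 0), W = (0, 1); any affine frame gives the same invariant.
1. E is the centroid of triangle WPU ⇒ E = (1/3, 1/3)
2. Q lies on line EW with EQ:QW = 5:2 ⇒ Q = (2/21, 17/21)
3. D is the midpoint of PU ⇒ D = (1/2, 0)
4. T is the midpoint of EQ ⇒ T = (3/14, 4/7)
5. R lies on line WT with WR:RT = 2:5 ⇒ R = (3/49, 43/49)
6. X is where the line through R parallel to PU meets line WU ⇒ X = (0, 43/49)
2·[UET] = 5/42, 2·[UDX] = 43/98
[UET]:[UDX] = 5/42:43/98 = 35/129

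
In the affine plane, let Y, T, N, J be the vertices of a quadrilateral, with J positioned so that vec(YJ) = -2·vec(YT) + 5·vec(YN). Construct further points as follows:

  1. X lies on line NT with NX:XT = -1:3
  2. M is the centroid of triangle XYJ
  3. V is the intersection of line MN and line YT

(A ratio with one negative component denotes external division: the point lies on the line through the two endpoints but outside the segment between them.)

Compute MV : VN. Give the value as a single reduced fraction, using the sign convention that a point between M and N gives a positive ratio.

MV:VN = -13/6

Work in coordinates with Y = (0, 0), T = (1, 0), N = (0, 1), J = (-2, 5).
1. X lies on line NT with NX:XT = -1:3 ⇒ X = (-1/2, 3/2)
2. M is the centroid of triangle XYJ ⇒ M = (-5/6, 13/6)
3. V is the intersection of line MN and line YT ⇒ V = (5/7, 0)
V = M + t·(N−M) with t = 13/7, so MV:VN = t:(1−t) = 13/7:-6/7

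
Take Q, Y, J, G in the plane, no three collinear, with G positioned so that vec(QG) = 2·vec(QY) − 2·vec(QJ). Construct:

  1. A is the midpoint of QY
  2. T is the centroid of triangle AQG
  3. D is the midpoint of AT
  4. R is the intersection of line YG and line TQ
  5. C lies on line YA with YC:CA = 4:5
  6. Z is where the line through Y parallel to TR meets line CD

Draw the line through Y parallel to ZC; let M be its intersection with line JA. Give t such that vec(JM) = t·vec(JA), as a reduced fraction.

Work in coordinates with Q = (0, 0), Y = (1, 0), J = (0, 1), G = (2, -2).
1. A is the midpoint of QY ⇒ A = (1/2, 0)
2. T is the centroid of triangle AQG ⇒ T = (5/6, -2/3)
3. D is the midpoint of AT ⇒ D = (2/3, -1/3)
4. R is the intersection of line YG and line TQ ⇒ R = (5/3, -4/3)
5. C lies on line YA with YC:CA = 4:5 ⇒ C = (7/9, 0)
6. Z is where the line through Y parallel to TR meets line CD ⇒ Z = (47/57, 8/57)
through Y parallel to ZC: direction (-8/171, -8/57); meets JA at M = (4/5, -3/5)
M = J + t·(A−J) with t = 8/5

t = 8/5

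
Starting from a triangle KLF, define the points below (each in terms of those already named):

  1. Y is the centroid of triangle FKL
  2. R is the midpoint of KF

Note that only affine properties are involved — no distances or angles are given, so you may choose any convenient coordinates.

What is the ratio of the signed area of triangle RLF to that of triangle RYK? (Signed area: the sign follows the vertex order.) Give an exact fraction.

Assign K = (0, 0), L = (1, 0), F = (0, 1) — the answer is frame-independent, so this choice is without loss of generality.
1. Y is the centroid of triangle FKL ⇒ Y = (1/3, 1/3)
2. R is the midpoint of KF ⇒ R = (0, 1/2)
2·[RLF] = 1/2, 2·[RYK] = -1/6
[RLF]:[RYK] = 1/2:-1/6 = -3

[RLF]:[RYK] = -3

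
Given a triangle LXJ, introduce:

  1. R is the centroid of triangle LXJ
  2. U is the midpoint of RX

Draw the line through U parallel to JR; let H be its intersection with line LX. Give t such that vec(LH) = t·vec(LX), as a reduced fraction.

Work in coordinates with L = (0, 0), X = (1, 0), J = (0, 1).
1. R is the centroid of triangle LXJ ⇒ R = (1/3, 1/3)
2. U is the midpoint of RX ⇒ U = (2/3, 1/6)
through U parallel to JR: direction (1/3, -2/3); meets LX at H = (3/4, 0)
H = L + t·(X−L) with t = 3/4

t = 3/4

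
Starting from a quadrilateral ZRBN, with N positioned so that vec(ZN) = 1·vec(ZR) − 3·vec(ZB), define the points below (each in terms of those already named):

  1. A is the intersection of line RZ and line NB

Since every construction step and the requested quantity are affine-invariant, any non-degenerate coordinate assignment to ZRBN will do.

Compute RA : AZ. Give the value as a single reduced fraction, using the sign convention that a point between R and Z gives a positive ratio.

Assign Z = (0, 0), R = (1, 0), B = (0, 1), N = (1, -3) — the answer is frame-independent, so this choice is without loss of generality.
1. A is the intersection of line RZ and line NB ⇒ A = (1/4, 0)
A = R + t·(Z−R) with t = 3/4, so RA:AZ = t:(1−t) = 3/4:1/4

RA:AZ = 3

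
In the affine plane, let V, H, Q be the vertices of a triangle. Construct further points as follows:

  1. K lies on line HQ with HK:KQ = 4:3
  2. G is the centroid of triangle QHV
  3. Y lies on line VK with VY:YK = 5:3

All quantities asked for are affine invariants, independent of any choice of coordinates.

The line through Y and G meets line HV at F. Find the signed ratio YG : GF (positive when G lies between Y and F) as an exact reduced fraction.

YG:GF = 1/14

Set V = (0, 0), H = (1, 0), Q = (0, 1); any affine frame gives the same invariant.
1. K lies on line HQ with HK:KQ = 4:3 ⇒ K = (3/7, 4/7)
2. G is the centroid of triangle QHV ⇒ G = (1/3, 1/3)
3. Y lies on line VK with VY:YK = 5:3 ⇒ Y = (15/56, 5/14)
line YG meets HV at F = (5/4, 0)
G = Y + t·(F−Y) with t = 1/15, so YG:GF = 1/15:14/15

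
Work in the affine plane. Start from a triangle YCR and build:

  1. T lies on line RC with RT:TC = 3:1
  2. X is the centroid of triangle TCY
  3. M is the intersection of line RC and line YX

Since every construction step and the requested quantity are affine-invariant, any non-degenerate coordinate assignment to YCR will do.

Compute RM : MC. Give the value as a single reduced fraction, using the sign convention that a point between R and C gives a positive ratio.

Set Y = (0, 0), C = (1, 0), R = (0, 1); any affine frame gives the same invariant.
1. T lies on line RC with RT:TC = 3:1 ⇒ T = (3/4, 1/4)
2. X is the centroid of triangle TCY ⇒ X = (7/12, 1/12)
3. M is the intersection of line RC and line YX ⇒ M = (7/8, 1/8)
M = R + t·(C−R) with t = 7/8, so RM:MC = t:(1−t) = 7/8:1/8

RM:MC = 7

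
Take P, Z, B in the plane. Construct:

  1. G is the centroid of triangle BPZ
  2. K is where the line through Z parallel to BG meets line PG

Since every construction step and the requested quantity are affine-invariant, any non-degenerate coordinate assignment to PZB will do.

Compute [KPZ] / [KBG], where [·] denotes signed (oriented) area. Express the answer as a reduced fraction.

[KPZ]:[KBG] = 2

Assign P = (0, 0), Z = (1, 0), B = (0, 1) — the answer is frame-independent, so this choice is without loss of generality.
1. G is the centroid of triangle BPZ ⇒ G = (1/3, 1/3)
2. K is where the line through Z parallel to BG meets line PG ⇒ K = (2/3, 2/3)
2·[KPZ] = 2/3, 2·[KBG] = 1/3
[KPZ]:[KBG] = 2/3:1/3 = 2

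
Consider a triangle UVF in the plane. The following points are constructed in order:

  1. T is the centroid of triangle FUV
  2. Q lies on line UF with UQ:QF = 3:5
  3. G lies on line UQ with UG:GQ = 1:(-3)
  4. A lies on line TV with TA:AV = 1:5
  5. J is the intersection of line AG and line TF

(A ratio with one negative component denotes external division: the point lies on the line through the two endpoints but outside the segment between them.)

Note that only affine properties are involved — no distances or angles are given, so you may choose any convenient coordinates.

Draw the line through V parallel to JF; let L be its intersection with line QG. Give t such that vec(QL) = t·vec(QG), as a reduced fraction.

Work in coordinates with U = (0, 0), V = (1, 0), F = (0, 1).
1. T is the centroid of triangle FUV ⇒ T = (1/3, 1/3)
2. Q lies on line UF with UQ:QF = 3:5 ⇒ Q = (0, 3/8)
3. G lies on line UQ with UG:GQ = 1:(-3) ⇒ G = (0, -3/16)
4. A lies on line TV with TA:AV = 1:5 ⇒ A = (4/9, 5/18)
5. J is the intersection of line AG and line TF ⇒ J = (76/195, 43/195)
through V parallel to JF: direction (-76/195, 152/195); meets QG at L = (0, 2)
L = Q + t·(G−Q) with t = -26/9

t = -26/9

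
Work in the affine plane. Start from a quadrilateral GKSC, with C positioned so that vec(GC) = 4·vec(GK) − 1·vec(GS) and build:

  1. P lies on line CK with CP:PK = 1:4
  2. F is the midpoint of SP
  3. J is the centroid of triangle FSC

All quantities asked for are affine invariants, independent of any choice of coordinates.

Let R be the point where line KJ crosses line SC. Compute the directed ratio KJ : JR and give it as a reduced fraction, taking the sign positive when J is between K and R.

Set G = (0, 0), K = (1, 0), S = (0, 1), C = (4, -1); any affine frame gives the same invariant.
1. P lies on line CK with CP:PK = 1:4 ⇒ P = (17/5, -4/5)
2. F is the midpoint of SP ⇒ F = (17/10, 1/10)
3. J is the centroid of triangle FSC ⇒ J = (19/10, 1/30)
line KJ meets SC at R = (56/29, 1/29)
J = K + t·(R−K) with t = 29/30, so KJ:JR = 29/30:1/30

KJ:JR = 29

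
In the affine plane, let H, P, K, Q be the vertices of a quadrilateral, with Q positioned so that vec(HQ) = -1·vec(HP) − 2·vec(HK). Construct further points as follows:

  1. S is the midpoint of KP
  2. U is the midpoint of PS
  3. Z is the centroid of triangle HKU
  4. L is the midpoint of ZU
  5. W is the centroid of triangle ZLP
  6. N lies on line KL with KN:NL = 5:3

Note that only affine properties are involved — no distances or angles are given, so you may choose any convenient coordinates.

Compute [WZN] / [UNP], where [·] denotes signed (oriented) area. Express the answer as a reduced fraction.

Choose coordinates H = (0, 0), P = (1, 0), K = (0, 1), Q = (-1, -2).
1. S is the midpoint of KP ⇒ S = (1/2, 1/2)
2. U is the midpoint of PS ⇒ U = (3/4, 1/4)
3. Z is the centroid of triangle HKU ⇒ Z = (1/4, 5/12)
4. L is the midpoint of ZU ⇒ L = (1/2, 1/3)
5. W is the centroid of triangle ZLP ⇒ W = (7/12, 1/4)
6. N lies on line KL with KN:NL = 5:3 ⇒ N = (5/16, 7/12)
2·[WZN] = -19/288, 2·[UNP] = 5/192
[WZN]:[UNP] = -19/288:5/192 = -38/15

[WZN]:[UNP] = -38/15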